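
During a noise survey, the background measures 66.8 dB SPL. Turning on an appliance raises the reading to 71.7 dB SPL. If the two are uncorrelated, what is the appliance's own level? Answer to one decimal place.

70.0 dB SPL

Subtract intensities: L_src = 10·log₁₀(10^(L_total/10) − 10^(L_bg/10)).
L_src = 10·log₁₀(10^(71.7/10) − 10^(66.8/10)) = 10·log₁₀(10000000) = 70.0 dB SPL.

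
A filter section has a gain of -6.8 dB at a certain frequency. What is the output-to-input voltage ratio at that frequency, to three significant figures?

0.457

Voltage ratio = 10^(dB/20).
10^(-6.8/20) = 10^(-0.3400) = 0.457.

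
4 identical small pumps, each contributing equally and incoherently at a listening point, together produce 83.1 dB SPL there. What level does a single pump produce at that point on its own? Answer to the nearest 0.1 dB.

77.1 dB SPL

4 equal incoherent sources add 10·log₁₀(4) = 6.02 dB over one source.
L_one = 83.1 − 6.02 = 77.1 dB SPL.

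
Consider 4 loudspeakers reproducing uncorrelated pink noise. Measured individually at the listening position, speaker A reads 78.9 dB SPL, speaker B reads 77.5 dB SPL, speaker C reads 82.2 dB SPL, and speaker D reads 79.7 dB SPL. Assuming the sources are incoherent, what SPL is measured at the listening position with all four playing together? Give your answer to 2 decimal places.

Uncorrelated sources add in intensity (power), not in dB.
L_total = 10·log₁₀(10^(78.9/10) + 10^(77.5/10) + 10^(82.2/10) + 10^(79.7/10)) = 10·log₁₀(393100000) = 85.95 dB SPL.

85.95 dB SPL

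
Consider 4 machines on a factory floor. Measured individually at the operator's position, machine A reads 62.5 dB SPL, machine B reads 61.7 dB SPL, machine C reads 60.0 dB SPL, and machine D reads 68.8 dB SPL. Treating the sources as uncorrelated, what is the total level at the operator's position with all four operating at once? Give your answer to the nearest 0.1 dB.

70.7 dB SPL

Uncorrelated sources add in intensity (power), not in dB.
L_total = 10·log₁₀(10^(62.5/10) + 10^(61.7/10) + 10^(60.0/10) + 10^(68.8/10)) = 10·log₁₀(11840000) = 70.7 dB SPL.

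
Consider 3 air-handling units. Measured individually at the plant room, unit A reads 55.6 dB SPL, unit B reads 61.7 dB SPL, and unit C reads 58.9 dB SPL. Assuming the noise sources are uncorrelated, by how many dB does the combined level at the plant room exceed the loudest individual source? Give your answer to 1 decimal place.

2.5 dB

Uncorrelated sources add in intensity (power), not in dB.
L_total = 10·log₁₀(10^(55.6/10) + 10^(61.7/10) + 10^(58.9/10)) = 64.18 dB SPL.
Excess over the loudest (61.7 dB): 64.18 − 61.7 = 2.5 dB.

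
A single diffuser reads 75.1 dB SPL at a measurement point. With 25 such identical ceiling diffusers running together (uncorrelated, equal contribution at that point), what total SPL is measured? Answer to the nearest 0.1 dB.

89.1 dB SPL

25 equal incoherent sources raise the level by 10·log₁₀(25) = 13.98 dB.
L_total = 75.1 + 13.98 = 89.1 dB SPL.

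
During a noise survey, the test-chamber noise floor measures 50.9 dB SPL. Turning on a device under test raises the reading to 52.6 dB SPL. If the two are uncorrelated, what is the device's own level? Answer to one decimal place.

47.7 dB SPL

Remove the background by subtracting linear intensities:
L_src = 10·log₁₀(10^(52.6/10) − 10^(50.9/10)) = 10·log₁₀(58940) = 47.7 dB SPL.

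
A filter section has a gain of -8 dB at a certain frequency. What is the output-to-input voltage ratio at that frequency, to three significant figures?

0.398

Voltage ratio = 10^(dB/20).
10^(-8/20) = 10^(-0.4000) = 0.398.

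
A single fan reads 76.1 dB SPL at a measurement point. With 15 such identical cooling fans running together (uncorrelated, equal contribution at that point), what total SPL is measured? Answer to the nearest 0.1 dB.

15 equal incoherent sources raise the level by 10·log₁₀(15) = 11.76 dB.
L_total = 76.1 + 11.76 = 87.9 dB SPL.

87.9 dB SPL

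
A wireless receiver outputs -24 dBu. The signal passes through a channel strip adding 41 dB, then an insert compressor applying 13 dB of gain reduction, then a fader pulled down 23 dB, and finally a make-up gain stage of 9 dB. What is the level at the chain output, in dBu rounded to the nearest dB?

Cascaded gains and losses add directly in dB.
-24 + 41 − 13 − 23 + 9 = -10 dBu.

-10 dBu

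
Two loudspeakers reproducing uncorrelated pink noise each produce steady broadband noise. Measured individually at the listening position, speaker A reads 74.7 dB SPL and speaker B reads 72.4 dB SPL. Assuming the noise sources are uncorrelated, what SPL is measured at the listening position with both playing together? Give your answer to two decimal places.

76.71 dB SPL

Uncorrelated sources add in intensity (power), not in dB.
L_total = 10·log₁₀(10^(74.7/10) + 10^(72.4/10)) = 10·log₁₀(46890000) = 76.71 dB SPL.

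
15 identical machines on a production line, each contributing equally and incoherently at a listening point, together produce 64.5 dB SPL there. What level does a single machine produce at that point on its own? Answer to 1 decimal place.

52.7 dB SPL

15 equal incoherent sources add 10·log₁₀(15) = 11.76 dB over one source.
L_one = 64.5 − 11.76 = 52.7 dB SPL.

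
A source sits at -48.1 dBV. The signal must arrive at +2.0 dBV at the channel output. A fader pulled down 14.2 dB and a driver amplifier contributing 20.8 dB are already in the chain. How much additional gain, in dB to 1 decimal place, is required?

The required make-up gain is the shortfall in the dB sum.
G = +2.0 − (-48.1) + 14.2 − 20.8 = 43.5 dB.

43.5 dB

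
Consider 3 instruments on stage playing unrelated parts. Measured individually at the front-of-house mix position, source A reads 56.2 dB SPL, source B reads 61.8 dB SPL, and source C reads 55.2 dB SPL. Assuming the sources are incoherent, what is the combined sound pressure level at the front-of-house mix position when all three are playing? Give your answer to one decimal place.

Uncorrelated sources add in intensity (power), not in dB.
L_total = 10·log₁₀(10^(56.2/10) + 10^(61.8/10) + 10^(55.2/10)) = 10·log₁₀(2262000) = 63.5 dB SPL.

63.5 dB SPL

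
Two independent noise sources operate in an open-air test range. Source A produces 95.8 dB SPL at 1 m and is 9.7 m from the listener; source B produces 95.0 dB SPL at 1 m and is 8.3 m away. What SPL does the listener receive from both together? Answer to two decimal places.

79.36 dB SPL

At the listener: L_A = 95.8 − 20·log₁₀(9.7) = 76.065 dB; L_B = 95.0 − 20·log₁₀(8.3) = 76.618 dB.
Combined: 10·log₁₀(10^(76.065/10)+10^(76.618/10)) = 79.36 dB SPL.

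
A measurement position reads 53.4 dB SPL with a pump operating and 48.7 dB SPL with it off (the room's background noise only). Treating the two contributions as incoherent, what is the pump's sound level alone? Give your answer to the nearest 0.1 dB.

Background correction is a power subtraction:
L_src = 10·log₁₀(10^(53.4/10) − 10^(48.7/10)) = 10·log₁₀(144600) = 51.6 dB SPL.

51.6 dB SPL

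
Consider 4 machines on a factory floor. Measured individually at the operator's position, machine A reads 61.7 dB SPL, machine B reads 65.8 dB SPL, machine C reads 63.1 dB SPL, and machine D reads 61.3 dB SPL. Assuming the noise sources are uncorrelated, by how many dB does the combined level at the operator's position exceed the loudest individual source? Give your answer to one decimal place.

Incoherent sources sum as intensities:
L_total = 10·log₁₀(10^(61.7/10) + 10^(65.8/10) + 10^(63.1/10) + 10^(61.3/10)) = 69.38 dB SPL.
Excess over the loudest (65.8 dB): 69.38 − 65.8 = 3.6 dB.

3.6 dB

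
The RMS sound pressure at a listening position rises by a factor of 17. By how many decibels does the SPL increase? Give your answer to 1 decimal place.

24.6 dB

SPL change from a pressure ratio uses the 20·log₁₀ form:
20·log₁₀(17) = 24.6 dB.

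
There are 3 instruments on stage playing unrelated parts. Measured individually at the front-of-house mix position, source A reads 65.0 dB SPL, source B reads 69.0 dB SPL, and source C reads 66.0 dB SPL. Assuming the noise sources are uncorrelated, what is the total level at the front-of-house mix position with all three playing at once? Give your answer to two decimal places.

71.79 dB SPL

Incoherent sources sum as intensities:
L_total = 10·log₁₀(10^(65.0/10) + 10^(69.0/10) + 10^(66.0/10)) = 10·log₁₀(15090000) = 71.79 dB SPL.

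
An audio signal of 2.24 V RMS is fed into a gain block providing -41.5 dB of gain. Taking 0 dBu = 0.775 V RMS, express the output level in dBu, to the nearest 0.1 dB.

Input level: 20·log₁₀(2.24/0.775) = 9.22 dBu.
Output: 9.22 − 41.5 = -32.3 dBu.

-32.3 dBu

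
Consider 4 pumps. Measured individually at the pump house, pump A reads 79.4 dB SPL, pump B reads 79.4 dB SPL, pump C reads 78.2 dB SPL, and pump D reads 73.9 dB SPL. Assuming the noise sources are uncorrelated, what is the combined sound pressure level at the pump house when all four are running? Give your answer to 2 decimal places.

84.23 dB SPL

Incoherent sources sum as intensities:
L_total = 10·log₁₀(10^(79.4/10) + 10^(79.4/10) + 10^(78.2/10) + 10^(73.9/10)) = 10·log₁₀(264800000) = 84.23 dB SPL.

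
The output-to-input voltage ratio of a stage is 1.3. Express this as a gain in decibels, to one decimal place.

For a voltage ratio, dB = 20·log₁₀(V₂/V₁).
20·log₁₀(1.3) = 2.3 dB.

2.3 dB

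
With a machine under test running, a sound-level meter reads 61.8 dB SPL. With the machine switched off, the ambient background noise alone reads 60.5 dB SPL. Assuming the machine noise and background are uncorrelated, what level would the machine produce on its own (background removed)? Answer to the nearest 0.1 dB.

Background correction is a power subtraction:
L_src = 10·log₁₀(10^(61.8/10) − 10^(60.5/10)) = 10·log₁₀(391500) = 55.9 dB SPL.

55.9 dB SPL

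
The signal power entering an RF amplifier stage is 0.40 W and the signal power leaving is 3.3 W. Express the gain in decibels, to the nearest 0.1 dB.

Power ratio → dB uses the 10·log₁₀ form:
10·log₁₀(3.3/0.40) = 10·log₁₀(8.250) = 9.2 dB.

9.2 dB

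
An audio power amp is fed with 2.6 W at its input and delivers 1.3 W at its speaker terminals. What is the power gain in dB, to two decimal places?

-3.01 dB

For a power ratio, dB = 10·log₁₀(P₂/P₁).
10·log₁₀(1.3/2.6) = 10·log₁₀(0.5000) = -3.01 dB.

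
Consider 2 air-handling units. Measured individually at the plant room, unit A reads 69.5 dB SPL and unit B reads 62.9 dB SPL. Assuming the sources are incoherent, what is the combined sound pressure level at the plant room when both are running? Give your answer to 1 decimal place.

70.4 dB SPL

Incoherent sources sum as intensities:
L_total = 10·log₁₀(10^(69.5/10) + 10^(62.9/10)) = 10·log₁₀(10860000) = 70.4 dB SPL.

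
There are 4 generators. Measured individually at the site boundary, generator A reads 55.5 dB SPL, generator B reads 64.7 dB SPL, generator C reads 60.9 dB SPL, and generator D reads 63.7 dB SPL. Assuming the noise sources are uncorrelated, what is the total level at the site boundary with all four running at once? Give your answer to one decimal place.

68.4 dB SPL

Incoherent sources sum as intensities:
L_total = 10·log₁₀(10^(55.5/10) + 10^(64.7/10) + 10^(60.9/10) + 10^(63.7/10)) = 10·log₁₀(6881000) = 68.4 dB SPL.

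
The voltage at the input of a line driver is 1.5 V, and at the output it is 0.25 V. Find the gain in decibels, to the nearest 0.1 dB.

-15.6 dB

For a voltage ratio, dB = 20·log₁₀(V₂/V₁).
20·log₁₀(0.25/1.5) = 20·log₁₀(0.1667) = -15.6 dB.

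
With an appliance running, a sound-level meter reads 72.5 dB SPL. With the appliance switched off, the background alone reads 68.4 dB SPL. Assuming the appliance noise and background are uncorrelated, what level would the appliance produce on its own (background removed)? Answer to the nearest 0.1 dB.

70.4 dB SPL

Background correction is a power subtraction:
L_src = 10·log₁₀(10^(72.5/10) − 10^(68.4/10)) = 10·log₁₀(10860000) = 70.4 dB SPL.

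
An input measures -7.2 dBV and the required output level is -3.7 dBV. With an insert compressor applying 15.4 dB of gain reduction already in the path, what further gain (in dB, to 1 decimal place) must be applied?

The required make-up gain is the shortfall in the dB sum.
G = -3.7 − (-7.2) + 15.4 = 18.9 dB.

18.9 dB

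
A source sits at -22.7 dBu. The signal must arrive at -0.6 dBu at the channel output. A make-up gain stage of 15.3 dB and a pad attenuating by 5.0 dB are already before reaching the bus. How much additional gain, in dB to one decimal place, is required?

11.8 dB

The required make-up gain is the shortfall in the dB sum.
G = -0.6 − (-22.7) − 15.3 + 5.0 = 11.8 dB.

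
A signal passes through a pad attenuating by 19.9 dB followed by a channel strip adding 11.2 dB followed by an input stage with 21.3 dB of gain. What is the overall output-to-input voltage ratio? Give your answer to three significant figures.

4.27

Net gain = (−19.9) + 11.2 + 21.3 = 12.6 dB.
Voltage ratio = 10^(12.6/20) = 4.27.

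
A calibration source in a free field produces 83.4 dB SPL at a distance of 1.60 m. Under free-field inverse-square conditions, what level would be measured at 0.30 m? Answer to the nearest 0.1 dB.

Inverse-square spreading gives ΔL = −20·log₁₀(d₂/d₁).
ΔL = −20·log₁₀(0.30/1.60) = 14.54 dB, so L₂ = 83.4 + (14.54) = 97.9 dB SPL.

97.9 dB SPL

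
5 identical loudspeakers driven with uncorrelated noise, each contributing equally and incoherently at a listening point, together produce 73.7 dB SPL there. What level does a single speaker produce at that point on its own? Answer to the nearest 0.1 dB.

5 equal incoherent sources add 10·log₁₀(5) = 6.99 dB over one source.
L_one = 73.7 − 6.99 = 66.7 dB SPL.

66.7 dB SPL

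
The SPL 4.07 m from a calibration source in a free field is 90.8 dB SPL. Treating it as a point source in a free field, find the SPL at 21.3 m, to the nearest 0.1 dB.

For a point source in a free field, ΔL = −20·log₁₀(d₂/d₁).
ΔL = −20·log₁₀(21.3/4.07) = -14.38 dB, so L₂ = 90.8 + (-14.38) = 76.4 dB SPL.

76.4 dB SPL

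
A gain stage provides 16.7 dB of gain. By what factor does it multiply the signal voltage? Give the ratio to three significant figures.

Voltage ratio = 10^(dB/20).
10^(16.7/20) = 10^(0.8350) = 6.84.

6.84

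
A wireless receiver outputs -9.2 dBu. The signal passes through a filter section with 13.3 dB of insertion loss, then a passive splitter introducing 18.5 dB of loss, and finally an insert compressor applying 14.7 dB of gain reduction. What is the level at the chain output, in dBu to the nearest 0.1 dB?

-55.7 dBu

Gain stages sum in dB:
-9.2 − 13.3 − 18.5 − 14.7 = -55.7 dBu.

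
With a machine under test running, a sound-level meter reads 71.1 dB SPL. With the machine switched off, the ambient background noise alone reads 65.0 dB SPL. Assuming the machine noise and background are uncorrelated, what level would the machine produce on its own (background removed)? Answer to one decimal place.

Remove the background by subtracting linear intensities:
L_src = 10·log₁₀(10^(71.1/10) − 10^(65.0/10)) = 10·log₁₀(9720000) = 69.9 dB SPL.

69.9 dB SPL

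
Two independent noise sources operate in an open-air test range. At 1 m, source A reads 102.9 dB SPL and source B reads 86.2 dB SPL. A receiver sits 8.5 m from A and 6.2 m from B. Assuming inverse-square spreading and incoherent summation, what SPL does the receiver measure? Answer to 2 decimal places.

84.48 dB SPL

At the listener: L_A = 102.9 − 20·log₁₀(8.5) = 84.312 dB; L_B = 86.2 − 20·log₁₀(6.2) = 70.352 dB.
Combined: 10·log₁₀(10^(84.312/10)+10^(70.352/10)) = 84.48 dB SPL.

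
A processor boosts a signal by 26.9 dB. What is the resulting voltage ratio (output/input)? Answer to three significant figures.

Voltage ratio = 10^(dB/20).
10^(26.9/20) = 10^(1.345) = 22.1.

22.1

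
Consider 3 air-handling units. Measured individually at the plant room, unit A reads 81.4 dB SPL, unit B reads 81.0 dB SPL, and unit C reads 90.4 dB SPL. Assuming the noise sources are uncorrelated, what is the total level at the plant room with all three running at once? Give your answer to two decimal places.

Incoherent sources sum as intensities:
L_total = 10·log₁₀(10^(81.4/10) + 10^(81.0/10) + 10^(90.4/10)) = 10·log₁₀(1360000000) = 91.34 dB SPL.

91.34 dB SPL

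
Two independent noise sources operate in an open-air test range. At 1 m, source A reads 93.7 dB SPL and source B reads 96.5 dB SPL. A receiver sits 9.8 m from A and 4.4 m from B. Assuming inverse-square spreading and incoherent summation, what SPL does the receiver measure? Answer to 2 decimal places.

At the listener: L_A = 93.7 − 20·log₁₀(9.8) = 73.875 dB; L_B = 96.5 − 20·log₁₀(4.4) = 83.631 dB.
Combined: 10·log₁₀(10^(73.875/10)+10^(83.631/10)) = 84.07 dB SPL.

84.07 dB SPL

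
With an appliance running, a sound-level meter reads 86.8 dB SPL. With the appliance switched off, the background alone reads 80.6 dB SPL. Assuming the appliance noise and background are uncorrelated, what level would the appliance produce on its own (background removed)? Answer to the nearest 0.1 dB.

85.6 dB SPL

Subtract intensities: L_src = 10·log₁₀(10^(L_total/10) − 10^(L_bg/10)).
L_src = 10·log₁₀(10^(86.8/10) − 10^(80.6/10)) = 10·log₁₀(363800000) = 85.6 dB SPL.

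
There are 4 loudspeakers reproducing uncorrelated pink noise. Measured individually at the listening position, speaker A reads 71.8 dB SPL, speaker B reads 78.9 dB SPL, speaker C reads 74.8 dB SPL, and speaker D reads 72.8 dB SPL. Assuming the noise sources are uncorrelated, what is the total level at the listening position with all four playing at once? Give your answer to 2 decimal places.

Uncorrelated sources add in intensity (power), not in dB.
L_total = 10·log₁₀(10^(71.8/10) + 10^(78.9/10) + 10^(74.8/10) + 10^(72.8/10)) = 10·log₁₀(142000000) = 81.52 dB SPL.

81.52 dB SPL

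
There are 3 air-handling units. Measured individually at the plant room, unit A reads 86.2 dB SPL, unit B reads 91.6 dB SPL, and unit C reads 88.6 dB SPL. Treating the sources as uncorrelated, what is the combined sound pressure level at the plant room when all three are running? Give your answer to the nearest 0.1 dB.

Incoherent sources sum as intensities:
L_total = 10·log₁₀(10^(86.2/10) + 10^(91.6/10) + 10^(88.6/10)) = 10·log₁₀(2587000000) = 94.1 dB SPL.

94.1 dB SPL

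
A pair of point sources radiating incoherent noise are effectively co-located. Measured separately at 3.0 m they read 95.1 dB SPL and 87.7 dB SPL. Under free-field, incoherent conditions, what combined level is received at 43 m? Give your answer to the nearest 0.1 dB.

72.7 dB SPL

Combined at 3.0 m: 10·log₁₀(10^(95.1/10)+10^(87.7/10)) = 95.83 dB SPL.
Then apply −20·log₁₀(43/3.0) = -23.13 dB → 72.7 dB SPL.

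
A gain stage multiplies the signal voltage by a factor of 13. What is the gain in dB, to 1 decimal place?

22.3 dB

Voltage ratio → dB uses the 20·log₁₀ form:
20·log₁₀(13) = 22.3 dB.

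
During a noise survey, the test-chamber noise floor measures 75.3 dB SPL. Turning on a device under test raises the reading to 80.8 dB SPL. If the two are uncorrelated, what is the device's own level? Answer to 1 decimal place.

79.4 dB SPL

Remove the background by subtracting linear intensities:
L_src = 10·log₁₀(10^(80.8/10) − 10^(75.3/10)) = 10·log₁₀(86340000) = 79.4 dB SPL.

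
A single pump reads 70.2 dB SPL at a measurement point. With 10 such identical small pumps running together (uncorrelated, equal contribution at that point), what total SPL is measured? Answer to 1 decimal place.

10 equal incoherent sources raise the level by 10·log₁₀(10) = 10.00 dB.
L_total = 70.2 + 10.00 = 80.2 dB SPL.

80.2 dB SPL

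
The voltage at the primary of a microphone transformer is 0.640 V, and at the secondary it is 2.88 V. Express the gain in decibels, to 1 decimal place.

13.1 dB

Voltage is an amplitude quantity, so gain = 20·log₁₀(V_out/V_in).
20·log₁₀(2.88/0.640) = 20·log₁₀(4.500) = 13.1 dB.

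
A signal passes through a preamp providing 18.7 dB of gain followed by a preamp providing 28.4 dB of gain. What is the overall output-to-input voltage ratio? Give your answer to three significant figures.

Net gain = 18.7 + 28.4 = 47.1 dB.
Voltage ratio = 10^(47.1/20) = 226.

226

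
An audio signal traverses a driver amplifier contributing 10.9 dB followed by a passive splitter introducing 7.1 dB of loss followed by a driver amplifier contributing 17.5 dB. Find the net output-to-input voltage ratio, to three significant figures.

11.6

Net gain = 10.9 + (−7.1) + 17.5 = 21.3 dB.
Voltage ratio = 10^(21.3/20) = 11.6.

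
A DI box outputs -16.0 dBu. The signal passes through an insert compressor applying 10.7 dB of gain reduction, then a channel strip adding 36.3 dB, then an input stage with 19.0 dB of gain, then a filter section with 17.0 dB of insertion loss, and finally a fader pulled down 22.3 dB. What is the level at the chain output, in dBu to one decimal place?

In dB, series stages simply add:
-16.0 − 10.7 + 36.3 + 19.0 − 17.0 − 22.3 = -10.7 dBu.

-10.7 dBu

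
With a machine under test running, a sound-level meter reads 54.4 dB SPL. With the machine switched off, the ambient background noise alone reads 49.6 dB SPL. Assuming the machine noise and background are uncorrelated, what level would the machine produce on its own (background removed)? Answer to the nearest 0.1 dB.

Background correction is a power subtraction:
L_src = 10·log₁₀(10^(54.4/10) − 10^(49.6/10)) = 10·log₁₀(184200) = 52.7 dB SPL.

52.7 dB SPL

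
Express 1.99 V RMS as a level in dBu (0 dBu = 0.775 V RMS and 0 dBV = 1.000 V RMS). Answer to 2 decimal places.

dBu = 20·log₁₀(V / 0.775 V).
20·log₁₀(1.99/0.775) = +8.19 dBu.

+8.19 dBu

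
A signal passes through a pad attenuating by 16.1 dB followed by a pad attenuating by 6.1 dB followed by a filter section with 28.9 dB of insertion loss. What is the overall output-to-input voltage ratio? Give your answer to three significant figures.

0.00279

Net gain = (−16.1) + (−6.1) + (−28.9) = -51.1 dB.
Voltage ratio = 10^(-51.1/20) = 0.00279.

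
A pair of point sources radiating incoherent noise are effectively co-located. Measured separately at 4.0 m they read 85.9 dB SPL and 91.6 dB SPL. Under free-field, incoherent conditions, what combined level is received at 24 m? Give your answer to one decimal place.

Combined at 4.0 m: 10·log₁₀(10^(85.9/10)+10^(91.6/10)) = 92.64 dB SPL.
Then apply −20·log₁₀(24/4.0) = -15.56 dB → 77.1 dB SPL.

77.1 dB SPL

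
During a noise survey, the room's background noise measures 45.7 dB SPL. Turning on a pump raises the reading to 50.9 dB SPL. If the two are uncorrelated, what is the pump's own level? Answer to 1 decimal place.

49.3 dB SPL

Background correction is a power subtraction:
L_src = 10·log₁₀(10^(50.9/10) − 10^(45.7/10)) = 10·log₁₀(85870) = 49.3 dB SPL.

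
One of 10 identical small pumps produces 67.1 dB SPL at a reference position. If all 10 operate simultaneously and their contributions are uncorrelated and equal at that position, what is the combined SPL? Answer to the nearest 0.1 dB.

10 equal incoherent sources raise the level by 10·log₁₀(10) = 10.00 dB.
L_total = 67.1 + 10.00 = 77.1 dB SPL.

77.1 dB SPL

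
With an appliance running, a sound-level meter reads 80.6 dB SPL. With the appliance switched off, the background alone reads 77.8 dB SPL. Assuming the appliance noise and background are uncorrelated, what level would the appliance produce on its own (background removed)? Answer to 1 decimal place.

Background correction is a power subtraction:
L_src = 10·log₁₀(10^(80.6/10) − 10^(77.8/10)) = 10·log₁₀(54560000) = 77.4 dB SPL.

77.4 dB SPL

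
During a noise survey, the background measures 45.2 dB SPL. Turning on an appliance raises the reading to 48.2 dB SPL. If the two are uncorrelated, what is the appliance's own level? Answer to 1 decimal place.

45.2 dB SPL

Remove the background by subtracting linear intensities:
L_src = 10·log₁₀(10^(48.2/10) − 10^(45.2/10)) = 10·log₁₀(32960) = 45.2 dB SPL.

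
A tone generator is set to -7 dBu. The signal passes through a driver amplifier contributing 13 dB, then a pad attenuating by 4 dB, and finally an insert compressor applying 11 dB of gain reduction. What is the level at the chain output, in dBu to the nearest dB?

Cascaded gains and losses add directly in dB.
-7 + 13 − 4 − 11 = -9 dBu.

-9 dBu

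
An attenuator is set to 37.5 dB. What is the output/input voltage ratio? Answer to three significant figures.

0.0133

Voltage ratio = 10^(dB/20).
10^(-37.5/20) = 10^(-1.875) = 0.0133.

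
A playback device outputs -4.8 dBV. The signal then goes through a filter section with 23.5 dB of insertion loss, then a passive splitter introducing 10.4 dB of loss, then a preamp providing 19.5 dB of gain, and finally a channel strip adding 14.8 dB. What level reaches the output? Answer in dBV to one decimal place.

Cascaded gains and losses add directly in dB.
-4.8 − 23.5 − 10.4 + 19.5 + 14.8 = -4.4 dBV.

-4.4 dBV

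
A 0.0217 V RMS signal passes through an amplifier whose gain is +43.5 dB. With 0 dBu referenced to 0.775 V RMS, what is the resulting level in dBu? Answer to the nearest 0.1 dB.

Input level: 20·log₁₀(0.0217/0.775) = -31.06 dBu.
Output: -31.06 + 43.5 = +12.4 dBu.

+12.4 dBu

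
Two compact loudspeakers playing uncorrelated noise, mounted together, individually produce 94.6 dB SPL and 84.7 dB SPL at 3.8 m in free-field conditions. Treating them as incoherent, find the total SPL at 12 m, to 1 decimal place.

85.0 dB SPL

Combined at 3.8 m: 10·log₁₀(10^(94.6/10)+10^(84.7/10)) = 95.02 dB SPL.
Then apply −20·log₁₀(12/3.8) = -9.99 dB → 85.0 dB SPL.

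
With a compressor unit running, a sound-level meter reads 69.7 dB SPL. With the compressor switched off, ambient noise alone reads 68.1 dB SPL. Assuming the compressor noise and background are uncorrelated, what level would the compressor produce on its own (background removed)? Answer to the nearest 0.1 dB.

Subtract intensities: L_src = 10·log₁₀(10^(L_total/10) − 10^(L_bg/10)).
L_src = 10·log₁₀(10^(69.7/10) − 10^(68.1/10)) = 10·log₁₀(2876000) = 64.6 dB SPL.

64.6 dB SPL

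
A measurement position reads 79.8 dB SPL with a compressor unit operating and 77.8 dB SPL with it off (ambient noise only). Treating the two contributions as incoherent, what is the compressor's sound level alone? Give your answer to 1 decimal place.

Background correction is a power subtraction:
L_src = 10·log₁₀(10^(79.8/10) − 10^(77.8/10)) = 10·log₁₀(35240000) = 75.5 dB SPL.

75.5 dB SPL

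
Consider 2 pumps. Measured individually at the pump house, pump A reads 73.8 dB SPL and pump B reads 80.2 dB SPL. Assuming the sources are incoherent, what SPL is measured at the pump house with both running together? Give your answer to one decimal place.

Incoherent sources sum as intensities:
L_total = 10·log₁₀(10^(73.8/10) + 10^(80.2/10)) = 10·log₁₀(128700000) = 81.1 dB SPL.

81.1 dB SPL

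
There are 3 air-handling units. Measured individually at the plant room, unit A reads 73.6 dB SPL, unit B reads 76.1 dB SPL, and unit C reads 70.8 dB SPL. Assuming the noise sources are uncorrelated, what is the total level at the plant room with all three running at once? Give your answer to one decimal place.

78.8 dB SPL

Incoherent sources sum as intensities:
L_total = 10·log₁₀(10^(73.6/10) + 10^(76.1/10) + 10^(70.8/10)) = 10·log₁₀(75670000) = 78.8 dB SPL.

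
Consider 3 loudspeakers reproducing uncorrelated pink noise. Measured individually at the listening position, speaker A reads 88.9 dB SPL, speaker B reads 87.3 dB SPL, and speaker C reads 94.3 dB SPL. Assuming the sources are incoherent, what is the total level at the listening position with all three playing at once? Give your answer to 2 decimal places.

Incoherent sources sum as intensities:
L_total = 10·log₁₀(10^(88.9/10) + 10^(87.3/10) + 10^(94.3/10)) = 10·log₁₀(4005000000) = 96.03 dB SPL.

96.03 dB SPL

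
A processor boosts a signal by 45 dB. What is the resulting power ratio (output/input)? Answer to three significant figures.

31600

Power ratio = 10^(dB/10).
10^(45/10) = 10^(4.500) = 31600.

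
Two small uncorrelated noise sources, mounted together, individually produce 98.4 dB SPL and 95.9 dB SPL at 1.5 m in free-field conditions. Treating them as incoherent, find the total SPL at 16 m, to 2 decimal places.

79.78 dB SPL

Combined at 1.5 m: 10·log₁₀(10^(98.4/10)+10^(95.9/10)) = 100.338 dB SPL.
Then apply −20·log₁₀(16/1.5) = -20.561 dB → 79.78 dB SPL.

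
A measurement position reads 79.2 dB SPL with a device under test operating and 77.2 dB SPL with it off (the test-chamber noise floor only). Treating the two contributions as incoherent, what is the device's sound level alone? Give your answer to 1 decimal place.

74.9 dB SPL

Remove the background by subtracting linear intensities:
L_src = 10·log₁₀(10^(79.2/10) − 10^(77.2/10)) = 10·log₁₀(30700000) = 74.9 dB SPL.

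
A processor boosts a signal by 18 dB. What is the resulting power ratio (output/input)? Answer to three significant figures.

Power ratio = 10^(dB/10).
10^(18/10) = 10^(1.800) = 63.1.

63.1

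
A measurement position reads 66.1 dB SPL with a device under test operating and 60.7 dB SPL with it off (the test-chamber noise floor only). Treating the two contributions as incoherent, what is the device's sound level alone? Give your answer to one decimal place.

64.6 dB SPL

Background correction is a power subtraction:
L_src = 10·log₁₀(10^(66.1/10) − 10^(60.7/10)) = 10·log₁₀(2899000) = 64.6 dB SPL.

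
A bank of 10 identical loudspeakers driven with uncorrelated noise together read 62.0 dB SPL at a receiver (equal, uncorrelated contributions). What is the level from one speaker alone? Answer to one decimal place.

52.0 dB SPL

10 equal incoherent sources add 10·log₁₀(10) = 10.00 dB over one source.
L_one = 62.0 − 10.00 = 52.0 dB SPL.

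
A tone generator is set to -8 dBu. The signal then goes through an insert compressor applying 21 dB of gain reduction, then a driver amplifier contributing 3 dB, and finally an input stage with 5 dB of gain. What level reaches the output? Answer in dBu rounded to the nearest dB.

Cascaded gains and losses add directly in dB.
-8 − 21 + 3 + 5 = -21 dBu.

-21 dBu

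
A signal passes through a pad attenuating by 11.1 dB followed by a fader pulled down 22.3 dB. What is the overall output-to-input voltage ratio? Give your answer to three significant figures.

0.0214

Net gain = (−11.1) + (−22.3) = -33.4 dB.
Voltage ratio = 10^(-33.4/20) = 0.0214.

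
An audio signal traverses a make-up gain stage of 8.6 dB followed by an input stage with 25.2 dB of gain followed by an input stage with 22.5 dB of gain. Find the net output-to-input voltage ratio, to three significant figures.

Net gain = 8.6 + 25.2 + 22.5 = 56.3 dB.
Voltage ratio = 10^(56.3/20) = 653.

653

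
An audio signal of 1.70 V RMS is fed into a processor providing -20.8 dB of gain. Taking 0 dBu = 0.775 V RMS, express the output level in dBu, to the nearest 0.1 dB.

-14.0 dBu

Input level: 20·log₁₀(1.70/0.775) = 6.82 dBu.
Output: 6.82 − 20.8 = -14.0 dBu.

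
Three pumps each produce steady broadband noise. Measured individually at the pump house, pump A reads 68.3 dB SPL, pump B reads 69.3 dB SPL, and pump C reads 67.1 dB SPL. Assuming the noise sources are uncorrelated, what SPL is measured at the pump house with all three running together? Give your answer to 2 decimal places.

Uncorrelated sources add in intensity (power), not in dB.
L_total = 10·log₁₀(10^(68.3/10) + 10^(69.3/10) + 10^(67.1/10)) = 10·log₁₀(20400000) = 73.10 dB SPL.

73.10 dB SPL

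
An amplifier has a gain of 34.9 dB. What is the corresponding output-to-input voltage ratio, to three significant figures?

55.6

Voltage ratio = 10^(dB/20).
10^(34.9/20) = 10^(1.745) = 55.6.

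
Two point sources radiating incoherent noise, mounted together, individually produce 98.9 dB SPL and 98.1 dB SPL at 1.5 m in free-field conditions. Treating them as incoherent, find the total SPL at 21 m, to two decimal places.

78.61 dB SPL

Combined at 1.5 m: 10·log₁₀(10^(98.9/10)+10^(98.1/10)) = 101.529 dB SPL.
Then apply −20·log₁₀(21/1.5) = -22.923 dB → 78.61 dB SPL.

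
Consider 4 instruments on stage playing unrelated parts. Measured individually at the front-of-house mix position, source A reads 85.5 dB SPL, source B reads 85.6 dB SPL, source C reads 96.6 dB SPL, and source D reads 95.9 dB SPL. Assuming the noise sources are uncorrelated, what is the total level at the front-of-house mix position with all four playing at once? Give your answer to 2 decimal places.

99.63 dB SPL

Add the sources as powers (linear), then convert back to dB:
L_total = 10·log₁₀(10^(85.5/10) + 10^(85.6/10) + 10^(96.6/10) + 10^(95.9/10)) = 10·log₁₀(9179000000) = 99.63 dB SPL.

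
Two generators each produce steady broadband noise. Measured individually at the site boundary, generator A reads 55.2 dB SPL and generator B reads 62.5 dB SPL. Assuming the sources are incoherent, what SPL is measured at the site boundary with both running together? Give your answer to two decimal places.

Incoherent sources sum as intensities:
L_total = 10·log₁₀(10^(55.2/10) + 10^(62.5/10)) = 10·log₁₀(2109000) = 63.24 dB SPL.

63.24 dB SPL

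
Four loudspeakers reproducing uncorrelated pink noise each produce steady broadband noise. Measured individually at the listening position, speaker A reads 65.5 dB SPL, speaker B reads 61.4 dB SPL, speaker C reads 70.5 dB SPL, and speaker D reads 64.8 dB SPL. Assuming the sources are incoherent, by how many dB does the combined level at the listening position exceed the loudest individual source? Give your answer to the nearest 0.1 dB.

2.3 dB

Add the sources as powers (linear), then convert back to dB:
L_total = 10·log₁₀(10^(65.5/10) + 10^(61.4/10) + 10^(70.5/10) + 10^(64.8/10)) = 72.83 dB SPL.
Excess over the loudest (70.5 dB): 72.83 − 70.5 = 2.3 dB.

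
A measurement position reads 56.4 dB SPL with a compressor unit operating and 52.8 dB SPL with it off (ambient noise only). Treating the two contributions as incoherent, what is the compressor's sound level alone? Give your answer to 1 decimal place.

Remove the background by subtracting linear intensities:
L_src = 10·log₁₀(10^(56.4/10) − 10^(52.8/10)) = 10·log₁₀(246000) = 53.9 dB SPL.

53.9 dB SPL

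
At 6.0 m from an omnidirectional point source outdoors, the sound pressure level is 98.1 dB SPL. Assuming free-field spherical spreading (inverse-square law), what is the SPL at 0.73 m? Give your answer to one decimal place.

Inverse-square spreading gives ΔL = −20·log₁₀(d₂/d₁).
ΔL = −20·log₁₀(0.73/6.0) = 18.30 dB, so L₂ = 98.1 + (18.30) = 116.4 dB SPL.

116.4 dB SPL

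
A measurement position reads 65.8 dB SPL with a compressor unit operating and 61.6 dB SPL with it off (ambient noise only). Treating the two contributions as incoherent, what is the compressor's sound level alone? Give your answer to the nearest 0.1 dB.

63.7 dB SPL

Remove the background by subtracting linear intensities:
L_src = 10·log₁₀(10^(65.8/10) − 10^(61.6/10)) = 10·log₁₀(2356000) = 63.7 dB SPL.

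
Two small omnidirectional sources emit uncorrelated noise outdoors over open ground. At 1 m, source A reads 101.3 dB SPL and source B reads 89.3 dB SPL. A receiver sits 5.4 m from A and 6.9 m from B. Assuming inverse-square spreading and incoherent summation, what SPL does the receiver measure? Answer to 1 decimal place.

86.8 dB SPL

At the listener: L_A = 101.3 − 20·log₁₀(5.4) = 86.65 dB; L_B = 89.3 − 20·log₁₀(6.9) = 72.52 dB.
Combined: 10·log₁₀(10^(86.65/10)+10^(72.52/10)) = 86.8 dB SPL.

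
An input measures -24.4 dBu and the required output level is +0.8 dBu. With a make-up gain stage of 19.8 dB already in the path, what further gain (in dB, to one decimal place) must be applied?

The required make-up gain is the shortfall in the dB sum.
G = +0.8 − (-24.4) − 19.8 = 5.4 dB.

5.4 dB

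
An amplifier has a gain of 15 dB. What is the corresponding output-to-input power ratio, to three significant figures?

31.6

Power ratio = 10^(dB/10).
10^(15/10) = 10^(1.500) = 31.6.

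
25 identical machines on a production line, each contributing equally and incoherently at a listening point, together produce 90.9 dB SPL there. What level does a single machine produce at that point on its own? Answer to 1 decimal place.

25 equal incoherent sources add 10·log₁₀(25) = 13.98 dB over one source.
L_one = 90.9 − 13.98 = 76.9 dB SPL.

76.9 dB SPL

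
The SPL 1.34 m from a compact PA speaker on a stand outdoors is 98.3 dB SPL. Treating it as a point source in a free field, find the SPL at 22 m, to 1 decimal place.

74.0 dB SPL

Free-field point source: level drops by 20·log₁₀ of the distance ratio.
ΔL = −20·log₁₀(22/1.34) = -24.31 dB, so L₂ = 98.3 + (-24.31) = 74.0 dB SPL.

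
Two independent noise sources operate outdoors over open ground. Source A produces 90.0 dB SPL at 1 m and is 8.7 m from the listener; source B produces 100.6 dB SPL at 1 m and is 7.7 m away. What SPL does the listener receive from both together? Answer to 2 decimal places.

83.16 dB SPL

At the listener: L_A = 90.0 − 20·log₁₀(8.7) = 71.210 dB; L_B = 100.6 − 20·log₁₀(7.7) = 82.870 dB.
Combined: 10·log₁₀(10^(71.210/10)+10^(82.870/10)) = 83.16 dB SPL.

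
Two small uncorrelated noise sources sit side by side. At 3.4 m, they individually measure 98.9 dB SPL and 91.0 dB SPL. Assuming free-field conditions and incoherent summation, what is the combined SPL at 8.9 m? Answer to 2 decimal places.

Combined at 3.4 m: 10·log₁₀(10^(98.9/10)+10^(91.0/10)) = 99.553 dB SPL.
Then apply −20·log₁₀(8.9/3.4) = -8.358 dB → 91.19 dB SPL.

91.19 dB SPL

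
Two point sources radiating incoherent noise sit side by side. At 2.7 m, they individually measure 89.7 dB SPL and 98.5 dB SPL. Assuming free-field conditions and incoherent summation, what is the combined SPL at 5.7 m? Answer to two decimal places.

Combined at 2.7 m: 10·log₁₀(10^(89.7/10)+10^(98.5/10)) = 99.038 dB SPL.
Then apply −20·log₁₀(5.7/2.7) = -6.490 dB → 92.55 dB SPL.

92.55 dB SPL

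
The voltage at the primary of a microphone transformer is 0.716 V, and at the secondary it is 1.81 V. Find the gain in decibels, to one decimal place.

For a voltage ratio, dB = 20·log₁₀(V₂/V₁).
20·log₁₀(1.81/0.716) = 20·log₁₀(2.528) = 8.1 dB.

8.1 dB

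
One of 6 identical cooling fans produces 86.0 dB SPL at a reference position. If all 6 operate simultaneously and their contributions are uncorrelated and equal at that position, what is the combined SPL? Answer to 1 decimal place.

6 equal incoherent sources raise the level by 10·log₁₀(6) = 7.78 dB.
L_total = 86.0 + 7.78 = 93.8 dB SPL.

93.8 dB SPL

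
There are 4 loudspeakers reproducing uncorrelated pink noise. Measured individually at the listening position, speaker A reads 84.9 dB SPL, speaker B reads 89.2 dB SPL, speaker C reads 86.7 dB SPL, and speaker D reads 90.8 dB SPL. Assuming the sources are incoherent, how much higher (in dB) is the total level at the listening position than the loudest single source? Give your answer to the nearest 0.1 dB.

3.7 dB

Add the sources as powers (linear), then convert back to dB:
L_total = 10·log₁₀(10^(84.9/10) + 10^(89.2/10) + 10^(86.7/10) + 10^(90.8/10)) = 94.49 dB SPL.
Excess over the loudest (90.8 dB): 94.49 − 90.8 = 3.7 dB.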